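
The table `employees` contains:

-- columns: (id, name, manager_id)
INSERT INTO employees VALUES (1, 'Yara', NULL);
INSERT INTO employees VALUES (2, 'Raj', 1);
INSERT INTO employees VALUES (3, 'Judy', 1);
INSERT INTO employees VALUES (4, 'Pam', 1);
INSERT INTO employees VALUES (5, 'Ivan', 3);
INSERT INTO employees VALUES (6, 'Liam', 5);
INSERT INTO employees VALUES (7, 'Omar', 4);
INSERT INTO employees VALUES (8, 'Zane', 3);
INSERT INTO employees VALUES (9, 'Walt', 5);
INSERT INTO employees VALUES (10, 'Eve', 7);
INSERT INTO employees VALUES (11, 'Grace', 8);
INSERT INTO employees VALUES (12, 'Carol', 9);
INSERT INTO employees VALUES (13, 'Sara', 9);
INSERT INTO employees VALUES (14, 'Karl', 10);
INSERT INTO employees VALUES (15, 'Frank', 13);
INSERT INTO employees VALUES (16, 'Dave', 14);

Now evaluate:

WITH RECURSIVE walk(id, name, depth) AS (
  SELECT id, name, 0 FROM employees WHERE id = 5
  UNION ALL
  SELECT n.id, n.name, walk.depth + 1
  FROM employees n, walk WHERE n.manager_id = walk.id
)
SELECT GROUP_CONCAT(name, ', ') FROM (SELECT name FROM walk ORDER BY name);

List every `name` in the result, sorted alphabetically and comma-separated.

Carol, Frank, Ivan, Liam, Sara, Walt

Base: id=5 (Ivan) at depth 0.
Iteration 1: rows with manager_id in {5} -> Liam (id 6, depth 1), Walt (id 9, depth 1).
Iteration 2: rows with manager_id in {6,9} -> Carol (id 12, depth 2), Sara (id 13, depth 2).
Iteration 3: rows with manager_id in {12,13} -> Frank (id 15, depth 3).
Iteration 4: no rows with manager_id in {15}; recursion stops.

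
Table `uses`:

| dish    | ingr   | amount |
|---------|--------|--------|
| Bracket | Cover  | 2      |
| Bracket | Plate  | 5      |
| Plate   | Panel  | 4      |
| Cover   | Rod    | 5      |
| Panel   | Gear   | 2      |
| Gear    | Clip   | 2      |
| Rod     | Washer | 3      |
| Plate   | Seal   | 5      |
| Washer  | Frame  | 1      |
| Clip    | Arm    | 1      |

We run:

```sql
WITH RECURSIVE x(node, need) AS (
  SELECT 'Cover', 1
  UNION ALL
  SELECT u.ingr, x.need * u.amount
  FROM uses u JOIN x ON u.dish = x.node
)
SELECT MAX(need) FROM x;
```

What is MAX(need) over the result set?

Base: (Cover, need=1).
Iteration 1: components of {Cover} -> Rod = 1*5 = 5.
Iteration 2: components of {Rod} -> Washer = 5*3 = 15.
Iteration 3: components of {Washer} -> Frame = 15*1 = 15.
Iteration 4: no further components; recursion stops.
need values: 1, 5, 15, 15; the maximum is 15.

15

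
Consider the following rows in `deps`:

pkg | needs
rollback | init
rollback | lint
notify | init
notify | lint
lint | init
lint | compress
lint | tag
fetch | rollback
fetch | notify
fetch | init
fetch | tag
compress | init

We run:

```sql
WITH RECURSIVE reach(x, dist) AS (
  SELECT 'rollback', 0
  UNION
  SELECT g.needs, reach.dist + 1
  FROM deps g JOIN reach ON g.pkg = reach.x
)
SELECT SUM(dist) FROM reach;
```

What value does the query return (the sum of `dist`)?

11

Base: (rollback, dist=0).
Iteration 1: edges from {rollback} -> (init, dist=1), (lint, dist=1).
Iteration 2: edges from {init,lint} -> (compress, dist=2), (init, dist=2), (tag, dist=2).
Iteration 3: edges from {compress,init,tag} -> (init, dist=3).
Iteration 4: no outgoing edges from {init}; recursion stops.
SUM(dist) = 0 + 1 + 1 + 2 + 2 + 2 + 3 = 11.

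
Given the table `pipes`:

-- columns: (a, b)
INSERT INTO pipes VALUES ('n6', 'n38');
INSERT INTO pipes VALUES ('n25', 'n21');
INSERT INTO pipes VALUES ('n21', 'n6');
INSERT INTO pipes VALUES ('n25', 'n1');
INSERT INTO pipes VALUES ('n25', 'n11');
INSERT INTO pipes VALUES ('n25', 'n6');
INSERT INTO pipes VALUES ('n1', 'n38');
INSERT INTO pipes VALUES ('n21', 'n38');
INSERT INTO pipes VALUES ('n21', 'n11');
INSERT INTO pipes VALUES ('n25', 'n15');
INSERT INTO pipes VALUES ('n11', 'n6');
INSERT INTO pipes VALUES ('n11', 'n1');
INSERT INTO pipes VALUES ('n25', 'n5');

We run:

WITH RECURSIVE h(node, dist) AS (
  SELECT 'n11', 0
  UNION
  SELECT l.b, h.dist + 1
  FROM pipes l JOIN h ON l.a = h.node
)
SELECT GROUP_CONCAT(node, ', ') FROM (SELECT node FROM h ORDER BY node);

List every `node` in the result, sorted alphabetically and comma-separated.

n1, n11, n38, n6

Base: (n11, dist=0).
Iteration 1: edges from {n11} -> (n1, dist=1), (n6, dist=1).
Iteration 2: edges from {n1,n6} -> (n38, dist=2). [UNION drops 1 duplicate row(s)]
Iteration 3: no outgoing edges from {n38}; recursion stops.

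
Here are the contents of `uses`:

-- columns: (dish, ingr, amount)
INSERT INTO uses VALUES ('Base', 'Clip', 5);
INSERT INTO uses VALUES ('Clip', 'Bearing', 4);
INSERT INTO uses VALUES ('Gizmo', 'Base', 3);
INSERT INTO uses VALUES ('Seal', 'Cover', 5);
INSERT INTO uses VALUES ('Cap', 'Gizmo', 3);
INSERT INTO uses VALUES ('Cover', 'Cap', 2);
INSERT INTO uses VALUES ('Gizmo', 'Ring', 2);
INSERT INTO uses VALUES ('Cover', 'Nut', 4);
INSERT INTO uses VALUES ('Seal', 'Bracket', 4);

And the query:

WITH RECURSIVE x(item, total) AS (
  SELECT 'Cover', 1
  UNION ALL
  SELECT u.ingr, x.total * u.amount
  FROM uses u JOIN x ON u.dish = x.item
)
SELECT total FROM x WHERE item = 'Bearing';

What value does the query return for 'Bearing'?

Base: (Cover, total=1).
Iteration 1: components of {Cover} -> Cap = 1*2 = 2, Nut = 1*4 = 4.
Iteration 2: components of {Cap,Nut} -> Gizmo = 2*3 = 6.
Iteration 3: components of {Gizmo} -> Base = 6*3 = 18, Ring = 6*2 = 12.
Iteration 4: components of {Base,Ring} -> Clip = 18*5 = 90.
Iteration 5: components of {Clip} -> Bearing = 90*4 = 360.
Iteration 6: no further components; recursion stops.

360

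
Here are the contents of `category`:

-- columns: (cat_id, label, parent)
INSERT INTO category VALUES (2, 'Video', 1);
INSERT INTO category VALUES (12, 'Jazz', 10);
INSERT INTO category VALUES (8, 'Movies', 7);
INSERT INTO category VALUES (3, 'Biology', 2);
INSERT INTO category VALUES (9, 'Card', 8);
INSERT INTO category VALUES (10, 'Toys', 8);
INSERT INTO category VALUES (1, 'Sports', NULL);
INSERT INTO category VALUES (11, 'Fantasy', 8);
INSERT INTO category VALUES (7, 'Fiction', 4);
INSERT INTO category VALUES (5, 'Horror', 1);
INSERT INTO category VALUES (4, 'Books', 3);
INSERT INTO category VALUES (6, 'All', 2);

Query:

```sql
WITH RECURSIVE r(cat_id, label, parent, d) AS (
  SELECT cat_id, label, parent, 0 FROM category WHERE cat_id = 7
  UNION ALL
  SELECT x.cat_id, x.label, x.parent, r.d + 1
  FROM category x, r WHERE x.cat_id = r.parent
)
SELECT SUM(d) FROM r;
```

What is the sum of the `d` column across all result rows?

Base: cat_id=7 (Fiction), parent=4, d 0.
Iteration 1: join on cat_id=4 -> Books (id 4, parent=3, d 1).
Iteration 2: join on cat_id=3 -> Biology (id 3, parent=2, d 2).
Iteration 3: join on cat_id=2 -> Video (id 2, parent=1, d 3).
Iteration 4: join on cat_id=1 -> Sports (id 1, parent=NULL, d 4).
Iteration 5: parent is NULL; no match; recursion stops.
SUM(d) = 0 + 1 + 2 + 3 + 4 = 10.

10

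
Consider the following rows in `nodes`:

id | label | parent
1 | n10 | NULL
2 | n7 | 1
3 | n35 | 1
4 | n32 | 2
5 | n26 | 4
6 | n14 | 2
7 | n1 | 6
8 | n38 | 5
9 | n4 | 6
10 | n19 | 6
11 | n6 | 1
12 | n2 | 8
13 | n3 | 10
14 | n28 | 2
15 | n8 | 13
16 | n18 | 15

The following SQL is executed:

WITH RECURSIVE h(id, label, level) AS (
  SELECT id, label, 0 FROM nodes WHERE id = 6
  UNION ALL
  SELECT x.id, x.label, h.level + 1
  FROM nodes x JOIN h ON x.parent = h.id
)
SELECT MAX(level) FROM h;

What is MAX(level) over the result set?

4

Base: id=6 (n14) at level 0.
Iteration 1: rows with parent in {6} -> n1 (id 7, level 1), n4 (id 9, level 1), n19 (id 10, level 1).
Iteration 2: rows with parent in {7,9,10} -> n3 (id 13, level 2).
Iteration 3: rows with parent in {13} -> n8 (id 15, level 3).
Iteration 4: rows with parent in {15} -> n18 (id 16, level 4).
Iteration 5: no rows with parent in {16}; recursion stops.
level values: 0, 1, 1, 1, 2, 3, 4; the maximum is 4.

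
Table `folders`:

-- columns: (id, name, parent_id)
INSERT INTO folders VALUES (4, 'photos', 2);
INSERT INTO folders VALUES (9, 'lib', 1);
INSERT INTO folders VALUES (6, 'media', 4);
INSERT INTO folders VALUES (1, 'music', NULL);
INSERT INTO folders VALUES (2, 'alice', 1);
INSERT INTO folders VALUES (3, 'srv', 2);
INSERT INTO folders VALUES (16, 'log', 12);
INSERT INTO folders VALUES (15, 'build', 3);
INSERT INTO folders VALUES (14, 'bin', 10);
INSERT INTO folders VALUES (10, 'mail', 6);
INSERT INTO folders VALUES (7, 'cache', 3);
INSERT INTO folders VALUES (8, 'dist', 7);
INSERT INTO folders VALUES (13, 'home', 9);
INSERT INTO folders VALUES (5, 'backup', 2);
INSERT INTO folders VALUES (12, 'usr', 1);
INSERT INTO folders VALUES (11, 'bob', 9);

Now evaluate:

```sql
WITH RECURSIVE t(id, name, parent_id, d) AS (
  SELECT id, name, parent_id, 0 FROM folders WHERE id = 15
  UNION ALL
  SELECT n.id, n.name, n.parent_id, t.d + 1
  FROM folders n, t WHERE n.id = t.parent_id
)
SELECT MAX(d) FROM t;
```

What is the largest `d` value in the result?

Base: id=15 (build), parent_id=3, d 0.
Iteration 1: join on id=3 -> srv (id 3, parent_id=2, d 1).
Iteration 2: join on id=2 -> alice (id 2, parent_id=1, d 2).
Iteration 3: join on id=1 -> music (id 1, parent_id=NULL, d 3).
Iteration 4: parent_id is NULL; no match; recursion stops.
d values: 0, 1, 2, 3; the maximum is 3.

3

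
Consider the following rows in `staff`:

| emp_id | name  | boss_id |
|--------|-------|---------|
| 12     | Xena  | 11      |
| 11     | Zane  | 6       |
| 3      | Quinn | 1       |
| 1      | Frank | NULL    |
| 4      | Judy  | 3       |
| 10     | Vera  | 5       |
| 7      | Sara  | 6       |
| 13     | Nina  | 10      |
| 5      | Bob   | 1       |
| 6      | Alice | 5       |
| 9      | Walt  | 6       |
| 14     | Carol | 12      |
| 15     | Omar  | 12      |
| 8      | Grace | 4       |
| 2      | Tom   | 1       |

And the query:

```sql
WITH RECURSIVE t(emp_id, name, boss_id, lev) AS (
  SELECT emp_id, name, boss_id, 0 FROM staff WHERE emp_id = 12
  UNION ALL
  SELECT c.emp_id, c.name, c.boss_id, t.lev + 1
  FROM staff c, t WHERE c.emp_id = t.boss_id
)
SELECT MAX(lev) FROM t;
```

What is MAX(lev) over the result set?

4

Base: emp_id=12 (Xena), boss_id=11, lev 0.
Iteration 1: join on emp_id=11 -> Zane (id 11, boss_id=6, lev 1).
Iteration 2: join on emp_id=6 -> Alice (id 6, boss_id=5, lev 2).
Iteration 3: join on emp_id=5 -> Bob (id 5, boss_id=1, lev 3).
Iteration 4: join on emp_id=1 -> Frank (id 1, boss_id=NULL, lev 4).
Iteration 5: boss_id is NULL; no match; recursion stops.
lev values: 0, 1, 2, 3, 4; the maximum is 4.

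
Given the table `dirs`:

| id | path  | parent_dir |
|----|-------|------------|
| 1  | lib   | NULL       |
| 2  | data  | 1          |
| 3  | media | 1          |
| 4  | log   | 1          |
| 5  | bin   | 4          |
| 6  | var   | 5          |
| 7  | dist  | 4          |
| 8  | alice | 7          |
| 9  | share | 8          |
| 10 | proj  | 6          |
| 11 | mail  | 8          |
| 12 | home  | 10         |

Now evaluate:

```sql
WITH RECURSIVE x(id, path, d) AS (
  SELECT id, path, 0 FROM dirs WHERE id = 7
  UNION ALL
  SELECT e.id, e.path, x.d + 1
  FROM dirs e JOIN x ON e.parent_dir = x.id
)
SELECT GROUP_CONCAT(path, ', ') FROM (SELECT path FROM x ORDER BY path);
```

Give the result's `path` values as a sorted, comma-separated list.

Base: id=7 (dist) at d 0.
Iteration 1: rows with parent_dir in {7} -> alice (id 8, d 1).
Iteration 2: rows with parent_dir in {8} -> share (id 9, d 2), mail (id 11, d 2).
Iteration 3: no rows with parent_dir in {9,11}; recursion stops.

alice, dist, mail, share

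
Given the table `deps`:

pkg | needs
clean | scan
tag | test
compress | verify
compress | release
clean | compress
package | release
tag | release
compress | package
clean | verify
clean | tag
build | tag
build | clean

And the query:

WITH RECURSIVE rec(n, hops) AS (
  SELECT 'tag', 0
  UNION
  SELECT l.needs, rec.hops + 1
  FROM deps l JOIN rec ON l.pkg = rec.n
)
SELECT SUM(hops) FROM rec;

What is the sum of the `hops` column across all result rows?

Base: (tag, hops=0).
Iteration 1: edges from {tag} -> (release, hops=1), (test, hops=1).
Iteration 2: no outgoing edges from {release,test}; recursion stops.
SUM(hops) = 0 + 1 + 1 = 2.

2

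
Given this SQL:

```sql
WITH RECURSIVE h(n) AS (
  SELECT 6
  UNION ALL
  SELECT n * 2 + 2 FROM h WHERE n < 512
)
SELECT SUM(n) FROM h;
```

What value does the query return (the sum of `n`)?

Base: n=6.
Iteration 1: 6 < 512 holds -> n = 6 * 2 + 2 = 14.
Iteration 2: 14 < 512 holds -> n = 14 * 2 + 2 = 30.
Iteration 3: 30 < 512 holds -> n = 30 * 2 + 2 = 62.
Iteration 4: 62 < 512 holds -> n = 62 * 2 + 2 = 126.
Iteration 5: 126 < 512 holds -> n = 126 * 2 + 2 = 254.
Iteration 6: 254 < 512 holds -> n = 254 * 2 + 2 = 510.
Iteration 7: 510 < 512 holds -> n = 510 * 2 + 2 = 1022.
Iteration 8: 1022 < 512 fails; recursion stops.
SUM(n) = 6 + 14 + 30 + 62 + 126 + 254 + 510 + 1022 = 2024.

2024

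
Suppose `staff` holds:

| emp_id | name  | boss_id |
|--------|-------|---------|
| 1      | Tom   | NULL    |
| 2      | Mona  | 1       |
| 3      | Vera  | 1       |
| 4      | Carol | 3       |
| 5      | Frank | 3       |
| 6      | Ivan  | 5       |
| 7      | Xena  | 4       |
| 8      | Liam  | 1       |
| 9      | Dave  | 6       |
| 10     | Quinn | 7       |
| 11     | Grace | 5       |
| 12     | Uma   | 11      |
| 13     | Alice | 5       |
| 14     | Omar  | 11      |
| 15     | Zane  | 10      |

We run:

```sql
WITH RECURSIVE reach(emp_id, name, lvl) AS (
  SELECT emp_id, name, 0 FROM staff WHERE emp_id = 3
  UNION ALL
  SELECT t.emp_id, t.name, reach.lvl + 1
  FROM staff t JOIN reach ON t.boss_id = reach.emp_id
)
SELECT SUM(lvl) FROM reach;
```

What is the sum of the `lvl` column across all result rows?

26

Base: emp_id=3 (Vera) at lvl 0.
Iteration 1: rows with boss_id in {3} -> Carol (id 4, lvl 1), Frank (id 5, lvl 1).
Iteration 2: rows with boss_id in {4,5} -> Ivan (id 6, lvl 2), Xena (id 7, lvl 2), Grace (id 11, lvl 2), Alice (id 13, lvl 2).
Iteration 3: rows with boss_id in {6,7,11,13} -> Dave (id 9, lvl 3), Quinn (id 10, lvl 3), Uma (id 12, lvl 3), Omar (id 14, lvl 3).
Iteration 4: rows with boss_id in {9,10,12,14} -> Zane (id 15, lvl 4).
Iteration 5: no rows with boss_id in {15}; recursion stops.
SUM(lvl) = 0 + 1 + 1 + 2 + 2 + 2 + 2 + 3 + 3 + 3 + 3 + 4 = 26.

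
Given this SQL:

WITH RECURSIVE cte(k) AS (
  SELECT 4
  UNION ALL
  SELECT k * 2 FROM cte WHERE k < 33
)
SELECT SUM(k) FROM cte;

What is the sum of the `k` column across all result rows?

124

Base: k=4.
Iteration 1: 4 < 33 holds -> k = 4 * 2 = 8.
Iteration 2: 8 < 33 holds -> k = 8 * 2 = 16.
Iteration 3: 16 < 33 holds -> k = 16 * 2 = 32.
Iteration 4: 32 < 33 holds -> k = 32 * 2 = 64.
Iteration 5: 64 < 33 fails; recursion stops.
SUM(k) = 4 + 8 + 16 + 32 + 64 = 124.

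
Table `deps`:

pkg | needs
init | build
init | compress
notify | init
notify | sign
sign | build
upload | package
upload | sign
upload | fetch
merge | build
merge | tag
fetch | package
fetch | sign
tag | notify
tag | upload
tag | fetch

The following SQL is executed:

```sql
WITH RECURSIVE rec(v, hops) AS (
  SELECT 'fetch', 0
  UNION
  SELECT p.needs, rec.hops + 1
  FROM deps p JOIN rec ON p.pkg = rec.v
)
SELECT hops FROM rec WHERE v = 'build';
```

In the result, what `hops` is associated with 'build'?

Base: (fetch, hops=0).
Iteration 1: edges from {fetch} -> (package, hops=1), (sign, hops=1).
Iteration 2: edges from {package,sign} -> (build, hops=2).
Iteration 3: no outgoing edges from {build}; recursion stops.

2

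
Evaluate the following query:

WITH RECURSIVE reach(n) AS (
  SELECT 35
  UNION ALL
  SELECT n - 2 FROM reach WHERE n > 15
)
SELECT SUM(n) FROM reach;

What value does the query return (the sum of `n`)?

275

Base: n=35.
Iteration 1: 35 > 15 holds -> n = 35 - 2 = 33.
Iteration 2: 33 > 15 holds -> n = 33 - 2 = 31.
Iteration 3: 31 > 15 holds -> n = 31 - 2 = 29.
Iteration 4: 29 > 15 holds -> n = 29 - 2 = 27.
Iteration 5: 27 > 15 holds -> n = 27 - 2 = 25.
Iteration 6: 25 > 15 holds -> n = 25 - 2 = 23.
Iteration 7: 23 > 15 holds -> n = 23 - 2 = 21.
Iteration 8: 21 > 15 holds -> n = 21 - 2 = 19.
Iteration 9: 19 > 15 holds -> n = 19 - 2 = 17.
Iteration 10: 17 > 15 holds -> n = 17 - 2 = 15.
Iteration 11: 15 > 15 fails; recursion stops.
SUM(n) = 35 + 33 + 31 + 29 + 27 + 25 + 23 + 21 + 19 + 17 + 15 = 275.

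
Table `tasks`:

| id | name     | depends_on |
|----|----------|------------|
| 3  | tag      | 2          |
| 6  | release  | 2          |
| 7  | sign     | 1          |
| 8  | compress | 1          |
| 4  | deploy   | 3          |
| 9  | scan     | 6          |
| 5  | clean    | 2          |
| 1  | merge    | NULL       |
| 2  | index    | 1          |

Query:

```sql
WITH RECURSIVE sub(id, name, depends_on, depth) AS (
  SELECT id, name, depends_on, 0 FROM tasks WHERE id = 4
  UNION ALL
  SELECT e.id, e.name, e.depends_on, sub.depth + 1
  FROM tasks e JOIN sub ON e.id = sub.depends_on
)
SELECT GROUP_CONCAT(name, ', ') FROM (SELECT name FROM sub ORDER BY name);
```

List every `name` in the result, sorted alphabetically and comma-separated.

Base: id=4 (deploy), depends_on=3, depth 0.
Iteration 1: join on id=3 -> tag (id 3, depends_on=2, depth 1).
Iteration 2: join on id=2 -> index (id 2, depends_on=1, depth 2).
Iteration 3: join on id=1 -> merge (id 1, depends_on=NULL, depth 3).
Iteration 4: depends_on is NULL; no match; recursion stops.

deploy, index, merge, tag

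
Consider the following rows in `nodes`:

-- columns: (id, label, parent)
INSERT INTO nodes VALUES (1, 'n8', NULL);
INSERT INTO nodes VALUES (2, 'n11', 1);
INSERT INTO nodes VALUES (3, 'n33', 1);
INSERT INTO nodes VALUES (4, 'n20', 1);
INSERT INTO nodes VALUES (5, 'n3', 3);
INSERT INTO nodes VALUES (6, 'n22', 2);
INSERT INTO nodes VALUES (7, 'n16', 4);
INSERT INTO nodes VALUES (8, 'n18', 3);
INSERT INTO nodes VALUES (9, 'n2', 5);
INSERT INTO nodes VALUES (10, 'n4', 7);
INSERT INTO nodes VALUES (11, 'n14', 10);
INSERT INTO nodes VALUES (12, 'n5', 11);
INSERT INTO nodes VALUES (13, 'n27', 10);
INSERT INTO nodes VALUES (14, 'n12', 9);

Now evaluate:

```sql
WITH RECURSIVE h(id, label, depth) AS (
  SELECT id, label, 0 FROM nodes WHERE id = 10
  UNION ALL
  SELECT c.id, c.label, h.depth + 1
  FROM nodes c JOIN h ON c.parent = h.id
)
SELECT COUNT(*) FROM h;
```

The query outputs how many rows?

4

Base: id=10 (n4) at depth 0.
Iteration 1: rows with parent in {10} -> n14 (id 11, depth 1), n27 (id 13, depth 1).
Iteration 2: rows with parent in {11,13} -> n5 (id 12, depth 2).
Iteration 3: no rows with parent in {12}; recursion stops.
Total rows emitted: 4.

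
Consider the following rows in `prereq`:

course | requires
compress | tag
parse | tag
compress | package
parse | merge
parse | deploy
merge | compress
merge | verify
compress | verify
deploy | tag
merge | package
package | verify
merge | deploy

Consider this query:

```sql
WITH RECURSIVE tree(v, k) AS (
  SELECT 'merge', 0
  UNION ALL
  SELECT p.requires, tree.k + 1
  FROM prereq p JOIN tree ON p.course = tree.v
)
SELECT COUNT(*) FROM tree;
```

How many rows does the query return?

11

Base: (merge, k=0).
Iteration 1: edges from {merge} -> (compress, k=1), (deploy, k=1), (package, k=1), (verify, k=1).
Iteration 2: edges from {compress,deploy,package,verify} -> (package, k=2), (tag, k=2) x2, (verify, k=2) x2. [UNION ALL keeps all 5 new rows, including repeats]
Iteration 3: edges from {package,tag,verify} -> (verify, k=3).
Iteration 4: no outgoing edges from {verify}; recursion stops.
Total rows emitted: 11.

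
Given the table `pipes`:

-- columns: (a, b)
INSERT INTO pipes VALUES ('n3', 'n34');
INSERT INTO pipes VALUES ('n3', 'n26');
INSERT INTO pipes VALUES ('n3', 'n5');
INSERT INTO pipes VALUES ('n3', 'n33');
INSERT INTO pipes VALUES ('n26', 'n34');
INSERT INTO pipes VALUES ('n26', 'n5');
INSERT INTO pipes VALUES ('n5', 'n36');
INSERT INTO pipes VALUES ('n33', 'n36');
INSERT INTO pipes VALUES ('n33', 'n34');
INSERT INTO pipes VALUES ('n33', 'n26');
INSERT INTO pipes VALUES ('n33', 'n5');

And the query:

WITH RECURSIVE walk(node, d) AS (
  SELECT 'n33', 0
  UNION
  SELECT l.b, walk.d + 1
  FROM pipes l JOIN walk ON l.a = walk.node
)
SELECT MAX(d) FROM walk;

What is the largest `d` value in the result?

3

Base: (n33, d=0).
Iteration 1: edges from {n33} -> (n26, d=1), (n34, d=1), (n36, d=1), (n5, d=1).
Iteration 2: edges from {n26,n34,n36,n5} -> (n34, d=2), (n36, d=2), (n5, d=2).
Iteration 3: edges from {n34,n36,n5} -> (n36, d=3).
Iteration 4: no outgoing edges from {n36}; recursion stops.
d values: 0, 1, 1, 1, 1, 2, 2, 2, 3; the maximum is 3.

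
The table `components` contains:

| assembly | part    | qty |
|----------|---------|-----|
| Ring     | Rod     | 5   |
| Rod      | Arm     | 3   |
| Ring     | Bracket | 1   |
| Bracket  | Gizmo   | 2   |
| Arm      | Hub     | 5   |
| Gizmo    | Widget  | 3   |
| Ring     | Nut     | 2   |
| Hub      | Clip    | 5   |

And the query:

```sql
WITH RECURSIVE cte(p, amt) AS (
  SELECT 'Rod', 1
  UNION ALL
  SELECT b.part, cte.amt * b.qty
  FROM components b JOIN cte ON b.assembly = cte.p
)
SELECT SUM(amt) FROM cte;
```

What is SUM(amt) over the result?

Base: (Rod, amt=1).
Iteration 1: components of {Rod} -> Arm = 1*3 = 3.
Iteration 2: components of {Arm} -> Hub = 3*5 = 15.
Iteration 3: components of {Hub} -> Clip = 15*5 = 75.
Iteration 4: no further components; recursion stops.
SUM(amt) = 1 + 3 + 15 + 75 = 94.

94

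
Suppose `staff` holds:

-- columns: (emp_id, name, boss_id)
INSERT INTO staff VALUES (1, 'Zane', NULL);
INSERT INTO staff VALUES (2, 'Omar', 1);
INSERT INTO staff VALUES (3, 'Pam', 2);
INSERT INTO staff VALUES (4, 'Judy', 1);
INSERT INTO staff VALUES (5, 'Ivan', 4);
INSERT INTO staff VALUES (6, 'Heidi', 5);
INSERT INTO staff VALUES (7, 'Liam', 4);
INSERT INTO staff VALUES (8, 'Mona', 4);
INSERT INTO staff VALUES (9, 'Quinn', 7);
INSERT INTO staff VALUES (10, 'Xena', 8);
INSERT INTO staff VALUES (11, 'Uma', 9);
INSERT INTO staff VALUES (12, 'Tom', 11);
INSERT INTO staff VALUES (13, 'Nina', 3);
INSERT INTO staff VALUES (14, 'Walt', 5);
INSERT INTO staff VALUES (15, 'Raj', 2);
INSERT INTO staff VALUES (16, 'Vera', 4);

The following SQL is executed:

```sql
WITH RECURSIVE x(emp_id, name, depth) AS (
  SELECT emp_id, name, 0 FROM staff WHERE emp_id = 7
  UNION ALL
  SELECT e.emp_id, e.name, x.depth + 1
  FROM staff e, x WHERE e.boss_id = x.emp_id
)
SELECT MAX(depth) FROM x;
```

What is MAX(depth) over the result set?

3

Base: emp_id=7 (Liam) at depth 0.
Iteration 1: rows with boss_id in {7} -> Quinn (id 9, depth 1).
Iteration 2: rows with boss_id in {9} -> Uma (id 11, depth 2).
Iteration 3: rows with boss_id in {11} -> Tom (id 12, depth 3).
Iteration 4: no rows with boss_id in {12}; recursion stops.
depth values: 0, 1, 2, 3; the maximum is 3.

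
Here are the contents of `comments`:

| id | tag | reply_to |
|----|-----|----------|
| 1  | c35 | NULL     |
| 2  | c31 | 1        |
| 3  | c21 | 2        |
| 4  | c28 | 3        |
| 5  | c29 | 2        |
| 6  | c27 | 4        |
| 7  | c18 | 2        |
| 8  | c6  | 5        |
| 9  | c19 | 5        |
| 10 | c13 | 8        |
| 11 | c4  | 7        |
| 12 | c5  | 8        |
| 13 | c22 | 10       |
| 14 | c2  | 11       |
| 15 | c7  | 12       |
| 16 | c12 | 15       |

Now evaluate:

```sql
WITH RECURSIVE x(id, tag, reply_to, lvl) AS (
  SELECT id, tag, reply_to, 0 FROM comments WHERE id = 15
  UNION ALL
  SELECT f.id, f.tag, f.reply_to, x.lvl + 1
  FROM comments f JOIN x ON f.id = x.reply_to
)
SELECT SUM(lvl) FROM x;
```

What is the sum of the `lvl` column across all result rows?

Base: id=15 (c7), reply_to=12, lvl 0.
Iteration 1: join on id=12 -> c5 (id 12, reply_to=8, lvl 1).
Iteration 2: join on id=8 -> c6 (id 8, reply_to=5, lvl 2).
Iteration 3: join on id=5 -> c29 (id 5, reply_to=2, lvl 3).
Iteration 4: join on id=2 -> c31 (id 2, reply_to=1, lvl 4).
Iteration 5: join on id=1 -> c35 (id 1, reply_to=NULL, lvl 5).
Iteration 6: reply_to is NULL; no match; recursion stops.
SUM(lvl) = 0 + 1 + 2 + 3 + 4 + 5 = 15.

15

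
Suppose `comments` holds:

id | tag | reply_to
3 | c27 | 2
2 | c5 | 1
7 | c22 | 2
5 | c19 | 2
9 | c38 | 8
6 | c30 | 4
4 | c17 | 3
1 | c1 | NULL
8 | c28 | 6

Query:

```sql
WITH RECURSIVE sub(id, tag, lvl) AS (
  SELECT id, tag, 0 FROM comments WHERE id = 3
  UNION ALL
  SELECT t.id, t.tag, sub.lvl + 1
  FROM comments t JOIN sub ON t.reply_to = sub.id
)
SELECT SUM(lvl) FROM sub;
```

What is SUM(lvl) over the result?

10

Base: id=3 (c27) at lvl 0.
Iteration 1: rows with reply_to in {3} -> c17 (id 4, lvl 1).
Iteration 2: rows with reply_to in {4} -> c30 (id 6, lvl 2).
Iteration 3: rows with reply_to in {6} -> c28 (id 8, lvl 3).
Iteration 4: rows with reply_to in {8} -> c38 (id 9, lvl 4).
Iteration 5: no rows with reply_to in {9}; recursion stops.
SUM(lvl) = 0 + 1 + 2 + 3 + 4 = 10.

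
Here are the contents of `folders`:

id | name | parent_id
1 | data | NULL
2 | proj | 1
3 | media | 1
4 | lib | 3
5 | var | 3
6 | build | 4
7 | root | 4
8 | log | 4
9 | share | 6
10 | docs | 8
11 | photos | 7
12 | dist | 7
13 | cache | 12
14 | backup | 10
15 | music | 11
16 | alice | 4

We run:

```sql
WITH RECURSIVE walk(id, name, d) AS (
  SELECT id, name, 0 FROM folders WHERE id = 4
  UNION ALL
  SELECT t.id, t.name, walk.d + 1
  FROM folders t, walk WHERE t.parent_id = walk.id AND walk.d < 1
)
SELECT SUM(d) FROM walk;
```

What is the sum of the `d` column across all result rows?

Base: id=4 (lib) at d 0.
Iteration 1: rows with parent_id in {4} -> build (id 6, d 1), root (id 7, d 1), log (id 8, d 1), alice (id 16, d 1).
Iteration 2: d < 1 fails for all current rows; recursion stops.
SUM(d) = 0 + 1 + 1 + 1 + 1 = 4.

4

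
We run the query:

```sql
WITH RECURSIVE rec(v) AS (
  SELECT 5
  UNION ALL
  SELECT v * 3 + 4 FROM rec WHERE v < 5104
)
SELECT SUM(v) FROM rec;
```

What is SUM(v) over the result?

Base: v=5.
Iteration 1: 5 < 5104 holds -> v = 5 * 3 + 4 = 19.
Iteration 2: 19 < 5104 holds -> v = 19 * 3 + 4 = 61.
Iteration 3: 61 < 5104 holds -> v = 61 * 3 + 4 = 187.
Iteration 4: 187 < 5104 holds -> v = 187 * 3 + 4 = 565.
Iteration 5: 565 < 5104 holds -> v = 565 * 3 + 4 = 1699.
Iteration 6: 1699 < 5104 holds -> v = 1699 * 3 + 4 = 5101.
Iteration 7: 5101 < 5104 holds -> v = 5101 * 3 + 4 = 15307.
Iteration 8: 15307 < 5104 fails; recursion stops.
SUM(v) = 5 + 19 + 61 + 187 + 565 + 1699 + 5101 + 15307 = 22944.

22944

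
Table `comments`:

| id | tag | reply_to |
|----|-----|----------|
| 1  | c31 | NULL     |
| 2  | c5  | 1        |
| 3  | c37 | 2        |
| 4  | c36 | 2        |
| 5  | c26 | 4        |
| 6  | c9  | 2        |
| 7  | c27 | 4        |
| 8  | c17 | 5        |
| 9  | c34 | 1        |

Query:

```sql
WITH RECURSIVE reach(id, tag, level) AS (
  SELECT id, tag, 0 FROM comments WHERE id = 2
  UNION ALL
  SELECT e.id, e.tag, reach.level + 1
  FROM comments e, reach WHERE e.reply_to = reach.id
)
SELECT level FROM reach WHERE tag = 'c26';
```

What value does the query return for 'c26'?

Base: id=2 (c5) at level 0.
Iteration 1: rows with reply_to in {2} -> c37 (id 3, level 1), c36 (id 4, level 1), c9 (id 6, level 1).
Iteration 2: rows with reply_to in {3,4,6} -> c26 (id 5, level 2), c27 (id 7, level 2).
Iteration 3: rows with reply_to in {5,7} -> c17 (id 8, level 3).
Iteration 4: no rows with reply_to in {8}; recursion stops.

2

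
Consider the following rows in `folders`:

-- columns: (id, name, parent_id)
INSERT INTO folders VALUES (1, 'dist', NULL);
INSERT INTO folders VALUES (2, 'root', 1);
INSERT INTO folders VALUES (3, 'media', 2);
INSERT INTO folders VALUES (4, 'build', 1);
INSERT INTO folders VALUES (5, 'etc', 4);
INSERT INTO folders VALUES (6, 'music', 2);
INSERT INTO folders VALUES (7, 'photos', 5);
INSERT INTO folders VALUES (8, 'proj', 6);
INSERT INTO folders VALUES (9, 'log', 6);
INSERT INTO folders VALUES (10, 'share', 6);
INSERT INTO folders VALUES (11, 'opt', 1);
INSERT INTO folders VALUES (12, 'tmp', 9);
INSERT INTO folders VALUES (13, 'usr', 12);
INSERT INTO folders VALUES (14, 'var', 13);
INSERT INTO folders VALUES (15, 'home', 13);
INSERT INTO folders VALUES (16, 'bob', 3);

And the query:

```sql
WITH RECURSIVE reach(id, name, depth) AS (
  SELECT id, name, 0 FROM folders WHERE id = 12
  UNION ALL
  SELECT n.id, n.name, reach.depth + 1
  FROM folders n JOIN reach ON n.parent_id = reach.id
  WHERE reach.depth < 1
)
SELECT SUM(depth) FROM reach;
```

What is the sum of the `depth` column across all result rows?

Base: id=12 (tmp) at depth 0.
Iteration 1: rows with parent_id in {12} -> usr (id 13, depth 1).
Iteration 2: depth < 1 fails for all current rows; recursion stops.
SUM(depth) = 0 + 1 = 1.

1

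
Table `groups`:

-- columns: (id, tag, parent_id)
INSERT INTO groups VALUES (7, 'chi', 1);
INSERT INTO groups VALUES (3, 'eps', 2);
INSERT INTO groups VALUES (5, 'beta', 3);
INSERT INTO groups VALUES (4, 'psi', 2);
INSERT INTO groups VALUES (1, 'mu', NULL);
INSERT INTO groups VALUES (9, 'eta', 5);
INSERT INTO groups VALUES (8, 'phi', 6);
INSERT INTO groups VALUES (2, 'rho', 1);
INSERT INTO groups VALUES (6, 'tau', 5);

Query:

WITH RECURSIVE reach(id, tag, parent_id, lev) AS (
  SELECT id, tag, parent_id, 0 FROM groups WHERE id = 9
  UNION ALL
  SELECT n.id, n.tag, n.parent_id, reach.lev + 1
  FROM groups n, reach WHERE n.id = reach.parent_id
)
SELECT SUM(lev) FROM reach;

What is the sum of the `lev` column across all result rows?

10

Base: id=9 (eta), parent_id=5, lev 0.
Iteration 1: join on id=5 -> beta (id 5, parent_id=3, lev 1).
Iteration 2: join on id=3 -> eps (id 3, parent_id=2, lev 2).
Iteration 3: join on id=2 -> rho (id 2, parent_id=1, lev 3).
Iteration 4: join on id=1 -> mu (id 1, parent_id=NULL, lev 4).
Iteration 5: parent_id is NULL; no match; recursion stops.
SUM(lev) = 0 + 1 + 2 + 3 + 4 = 10.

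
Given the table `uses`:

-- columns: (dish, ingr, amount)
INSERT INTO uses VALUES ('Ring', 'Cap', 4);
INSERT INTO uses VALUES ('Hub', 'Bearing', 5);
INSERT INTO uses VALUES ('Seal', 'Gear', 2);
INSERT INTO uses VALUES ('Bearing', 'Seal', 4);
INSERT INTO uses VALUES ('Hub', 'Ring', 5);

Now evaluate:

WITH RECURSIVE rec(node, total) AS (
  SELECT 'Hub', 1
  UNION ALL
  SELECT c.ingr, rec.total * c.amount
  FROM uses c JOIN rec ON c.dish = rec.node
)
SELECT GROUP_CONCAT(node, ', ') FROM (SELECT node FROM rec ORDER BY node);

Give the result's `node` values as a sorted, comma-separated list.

Base: (Hub, total=1).
Iteration 1: components of {Hub} -> Bearing = 1*5 = 5, Ring = 1*5 = 5.
Iteration 2: components of {Bearing,Ring} -> Cap = 5*4 = 20, Seal = 5*4 = 20.
Iteration 3: components of {Cap,Seal} -> Gear = 20*2 = 40.
Iteration 4: no further components; recursion stops.

Bearing, Cap, Gear, Hub, Ring, Seal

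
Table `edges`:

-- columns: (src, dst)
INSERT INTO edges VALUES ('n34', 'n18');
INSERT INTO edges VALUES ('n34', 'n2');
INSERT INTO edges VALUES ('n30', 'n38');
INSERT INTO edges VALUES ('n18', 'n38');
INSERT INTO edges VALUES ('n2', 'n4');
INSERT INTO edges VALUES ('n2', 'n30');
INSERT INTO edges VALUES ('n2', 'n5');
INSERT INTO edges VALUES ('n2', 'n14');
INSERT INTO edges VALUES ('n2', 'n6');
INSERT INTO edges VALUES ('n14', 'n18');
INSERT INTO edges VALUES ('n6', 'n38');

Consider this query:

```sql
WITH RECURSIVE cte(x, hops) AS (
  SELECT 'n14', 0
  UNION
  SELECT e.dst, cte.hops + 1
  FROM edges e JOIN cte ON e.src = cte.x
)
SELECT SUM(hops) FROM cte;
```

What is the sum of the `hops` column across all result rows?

3

Base: (n14, hops=0).
Iteration 1: edges from {n14} -> (n18, hops=1).
Iteration 2: edges from {n18} -> (n38, hops=2).
Iteration 3: no outgoing edges from {n38}; recursion stops.
SUM(hops) = 0 + 1 + 2 = 3.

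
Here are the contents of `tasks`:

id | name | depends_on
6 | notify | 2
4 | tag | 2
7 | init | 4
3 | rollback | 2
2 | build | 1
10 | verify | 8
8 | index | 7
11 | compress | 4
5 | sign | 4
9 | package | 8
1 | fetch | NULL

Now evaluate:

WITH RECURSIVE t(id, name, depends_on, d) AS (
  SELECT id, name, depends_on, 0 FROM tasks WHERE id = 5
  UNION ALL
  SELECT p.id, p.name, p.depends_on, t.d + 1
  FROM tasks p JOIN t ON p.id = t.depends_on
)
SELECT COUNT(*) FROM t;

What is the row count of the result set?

Base: id=5 (sign), depends_on=4, d 0.
Iteration 1: join on id=4 -> tag (id 4, depends_on=2, d 1).
Iteration 2: join on id=2 -> build (id 2, depends_on=1, d 2).
Iteration 3: join on id=1 -> fetch (id 1, depends_on=NULL, d 3).
Iteration 4: depends_on is NULL; no match; recursion stops.
Total rows emitted: 4.

4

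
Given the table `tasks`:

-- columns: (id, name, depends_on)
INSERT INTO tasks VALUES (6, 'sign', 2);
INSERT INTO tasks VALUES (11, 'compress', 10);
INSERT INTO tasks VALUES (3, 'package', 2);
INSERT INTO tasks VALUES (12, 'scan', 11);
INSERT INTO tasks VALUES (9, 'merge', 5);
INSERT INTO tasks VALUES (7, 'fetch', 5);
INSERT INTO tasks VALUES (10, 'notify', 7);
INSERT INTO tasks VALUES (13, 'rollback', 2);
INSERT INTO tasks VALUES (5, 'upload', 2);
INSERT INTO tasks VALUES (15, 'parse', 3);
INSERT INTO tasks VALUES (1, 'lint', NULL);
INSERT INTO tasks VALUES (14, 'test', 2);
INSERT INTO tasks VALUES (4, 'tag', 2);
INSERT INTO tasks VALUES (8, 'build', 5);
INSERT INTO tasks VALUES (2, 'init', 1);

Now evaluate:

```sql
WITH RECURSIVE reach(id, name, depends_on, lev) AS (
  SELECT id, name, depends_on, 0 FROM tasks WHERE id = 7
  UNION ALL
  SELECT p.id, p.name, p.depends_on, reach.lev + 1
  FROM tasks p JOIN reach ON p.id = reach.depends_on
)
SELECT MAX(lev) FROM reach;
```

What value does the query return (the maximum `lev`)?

3

Base: id=7 (fetch), depends_on=5, lev 0.
Iteration 1: join on id=5 -> upload (id 5, depends_on=2, lev 1).
Iteration 2: join on id=2 -> init (id 2, depends_on=1, lev 2).
Iteration 3: join on id=1 -> lint (id 1, depends_on=NULL, lev 3).
Iteration 4: depends_on is NULL; no match; recursion stops.
lev values: 0, 1, 2, 3; the maximum is 3.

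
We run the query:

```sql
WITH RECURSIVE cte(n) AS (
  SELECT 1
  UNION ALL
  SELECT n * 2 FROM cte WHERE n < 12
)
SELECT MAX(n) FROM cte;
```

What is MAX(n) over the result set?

Base: n=1.
Iteration 1: 1 < 12 holds -> n = 1 * 2 = 2.
Iteration 2: 2 < 12 holds -> n = 2 * 2 = 4.
Iteration 3: 4 < 12 holds -> n = 4 * 2 = 8.
Iteration 4: 8 < 12 holds -> n = 8 * 2 = 16.
Iteration 5: 16 < 12 fails; recursion stops.
n values: 1, 2, 4, 8, 16; the maximum is 16.

16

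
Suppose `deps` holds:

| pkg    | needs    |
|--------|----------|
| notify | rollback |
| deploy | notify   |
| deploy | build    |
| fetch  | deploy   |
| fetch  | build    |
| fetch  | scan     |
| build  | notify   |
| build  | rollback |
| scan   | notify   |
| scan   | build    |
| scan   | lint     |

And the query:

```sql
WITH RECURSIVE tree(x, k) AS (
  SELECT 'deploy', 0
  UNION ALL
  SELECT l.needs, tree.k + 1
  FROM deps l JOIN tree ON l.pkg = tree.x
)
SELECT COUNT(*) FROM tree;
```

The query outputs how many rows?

Base: (deploy, k=0).
Iteration 1: edges from {deploy} -> (build, k=1), (notify, k=1).
Iteration 2: edges from {build,notify} -> (notify, k=2), (rollback, k=2) x2. [UNION ALL keeps all 3 new rows, including repeats]
Iteration 3: edges from {notify,rollback} -> (rollback, k=3).
Iteration 4: no outgoing edges from {rollback}; recursion stops.
Total rows emitted: 7.

7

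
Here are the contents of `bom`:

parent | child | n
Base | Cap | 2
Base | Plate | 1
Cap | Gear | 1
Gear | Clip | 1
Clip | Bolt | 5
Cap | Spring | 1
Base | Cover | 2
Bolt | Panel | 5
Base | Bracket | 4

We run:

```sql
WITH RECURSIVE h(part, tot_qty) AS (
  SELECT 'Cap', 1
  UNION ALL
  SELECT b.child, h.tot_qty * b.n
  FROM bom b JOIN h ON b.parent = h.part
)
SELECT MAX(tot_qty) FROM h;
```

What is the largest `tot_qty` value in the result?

Base: (Cap, tot_qty=1).
Iteration 1: components of {Cap} -> Gear = 1*1 = 1, Spring = 1*1 = 1.
Iteration 2: components of {Gear,Spring} -> Clip = 1*1 = 1.
Iteration 3: components of {Clip} -> Bolt = 1*5 = 5.
Iteration 4: components of {Bolt} -> Panel = 5*5 = 25.
Iteration 5: no further components; recursion stops.
tot_qty values: 1, 1, 1, 1, 5, 25; the maximum is 25.

25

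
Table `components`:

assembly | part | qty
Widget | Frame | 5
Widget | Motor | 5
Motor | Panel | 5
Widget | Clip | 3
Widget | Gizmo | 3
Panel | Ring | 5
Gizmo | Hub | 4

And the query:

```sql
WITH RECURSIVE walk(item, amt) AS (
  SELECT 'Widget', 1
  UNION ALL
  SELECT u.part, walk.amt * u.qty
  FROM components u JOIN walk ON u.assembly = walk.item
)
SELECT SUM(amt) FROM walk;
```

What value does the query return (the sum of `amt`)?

Base: (Widget, amt=1).
Iteration 1: components of {Widget} -> Clip = 1*3 = 3, Frame = 1*5 = 5, Gizmo = 1*3 = 3, Motor = 1*5 = 5.
Iteration 2: components of {Clip,Frame,Gizmo,Motor} -> Hub = 3*4 = 12, Panel = 5*5 = 25.
Iteration 3: components of {Hub,Panel} -> Ring = 25*5 = 125.
Iteration 4: no further components; recursion stops.
SUM(amt) = 1 + 5 + 5 + 3 + 3 + 25 + 12 + 125 = 179.

179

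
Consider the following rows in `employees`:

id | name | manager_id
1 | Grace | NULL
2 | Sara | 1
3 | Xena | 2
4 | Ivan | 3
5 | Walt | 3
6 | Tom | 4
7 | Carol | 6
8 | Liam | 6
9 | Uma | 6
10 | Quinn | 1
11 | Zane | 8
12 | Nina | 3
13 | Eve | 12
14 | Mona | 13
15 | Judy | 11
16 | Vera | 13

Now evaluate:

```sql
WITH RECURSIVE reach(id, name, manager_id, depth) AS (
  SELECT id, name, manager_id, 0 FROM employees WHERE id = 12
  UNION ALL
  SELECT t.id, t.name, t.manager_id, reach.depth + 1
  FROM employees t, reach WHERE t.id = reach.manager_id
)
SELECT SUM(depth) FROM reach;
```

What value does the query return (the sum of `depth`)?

6

Base: id=12 (Nina), manager_id=3, depth 0.
Iteration 1: join on id=3 -> Xena (id 3, manager_id=2, depth 1).
Iteration 2: join on id=2 -> Sara (id 2, manager_id=1, depth 2).
Iteration 3: join on id=1 -> Grace (id 1, manager_id=NULL, depth 3).
Iteration 4: manager_id is NULL; no match; recursion stops.
SUM(depth) = 0 + 1 + 2 + 3 = 6.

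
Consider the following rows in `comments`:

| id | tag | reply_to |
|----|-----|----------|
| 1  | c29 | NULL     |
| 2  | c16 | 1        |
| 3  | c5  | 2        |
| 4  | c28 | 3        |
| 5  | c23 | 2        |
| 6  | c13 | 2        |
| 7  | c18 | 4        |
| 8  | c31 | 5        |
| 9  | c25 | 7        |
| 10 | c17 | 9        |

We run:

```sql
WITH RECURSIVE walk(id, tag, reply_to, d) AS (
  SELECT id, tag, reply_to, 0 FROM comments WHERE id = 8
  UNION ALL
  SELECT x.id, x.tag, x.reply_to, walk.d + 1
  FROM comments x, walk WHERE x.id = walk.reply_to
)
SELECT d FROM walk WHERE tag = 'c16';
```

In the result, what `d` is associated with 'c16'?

2

Base: id=8 (c31), reply_to=5, d 0.
Iteration 1: join on id=5 -> c23 (id 5, reply_to=2, d 1).
Iteration 2: join on id=2 -> c16 (id 2, reply_to=1, d 2).
Iteration 3: join on id=1 -> c29 (id 1, reply_to=NULL, d 3).
Iteration 4: reply_to is NULL; no match; recursion stops.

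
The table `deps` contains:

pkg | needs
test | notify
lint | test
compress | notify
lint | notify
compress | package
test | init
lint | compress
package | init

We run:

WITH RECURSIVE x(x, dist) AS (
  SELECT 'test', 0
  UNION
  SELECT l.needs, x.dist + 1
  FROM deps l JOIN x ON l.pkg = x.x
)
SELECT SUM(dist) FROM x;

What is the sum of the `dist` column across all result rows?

Base: (test, dist=0).
Iteration 1: edges from {test} -> (init, dist=1), (notify, dist=1).
Iteration 2: no outgoing edges from {init,notify}; recursion stops.
SUM(dist) = 0 + 1 + 1 = 2.

2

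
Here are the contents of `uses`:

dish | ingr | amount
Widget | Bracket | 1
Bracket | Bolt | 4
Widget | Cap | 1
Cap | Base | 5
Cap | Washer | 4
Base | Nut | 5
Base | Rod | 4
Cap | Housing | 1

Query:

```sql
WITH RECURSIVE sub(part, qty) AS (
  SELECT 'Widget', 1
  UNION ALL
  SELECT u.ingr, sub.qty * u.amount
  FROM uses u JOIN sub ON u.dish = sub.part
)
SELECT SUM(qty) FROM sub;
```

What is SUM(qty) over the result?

62

Base: (Widget, qty=1).
Iteration 1: components of {Widget} -> Bracket = 1*1 = 1, Cap = 1*1 = 1.
Iteration 2: components of {Bracket,Cap} -> Base = 1*5 = 5, Bolt = 1*4 = 4, Housing = 1*1 = 1, Washer = 1*4 = 4.
Iteration 3: components of {Base,Bolt,Housing,Washer} -> Nut = 5*5 = 25, Rod = 5*4 = 20.
Iteration 4: no further components; recursion stops.
SUM(qty) = 1 + 1 + 1 + 4 + 5 + 4 + 1 + 25 + 20 = 62.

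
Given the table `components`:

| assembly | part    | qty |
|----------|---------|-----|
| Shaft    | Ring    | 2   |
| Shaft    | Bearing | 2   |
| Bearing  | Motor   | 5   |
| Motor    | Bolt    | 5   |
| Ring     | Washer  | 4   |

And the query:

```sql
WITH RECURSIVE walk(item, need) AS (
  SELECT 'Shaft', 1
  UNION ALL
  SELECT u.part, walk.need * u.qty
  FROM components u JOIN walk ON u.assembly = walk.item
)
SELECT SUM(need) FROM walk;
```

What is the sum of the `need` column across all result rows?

Base: (Shaft, need=1).
Iteration 1: components of {Shaft} -> Bearing = 1*2 = 2, Ring = 1*2 = 2.
Iteration 2: components of {Bearing,Ring} -> Motor = 2*5 = 10, Washer = 2*4 = 8.
Iteration 3: components of {Motor,Washer} -> Bolt = 10*5 = 50.
Iteration 4: no further components; recursion stops.
SUM(need) = 1 + 2 + 2 + 8 + 10 + 50 = 73.

73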